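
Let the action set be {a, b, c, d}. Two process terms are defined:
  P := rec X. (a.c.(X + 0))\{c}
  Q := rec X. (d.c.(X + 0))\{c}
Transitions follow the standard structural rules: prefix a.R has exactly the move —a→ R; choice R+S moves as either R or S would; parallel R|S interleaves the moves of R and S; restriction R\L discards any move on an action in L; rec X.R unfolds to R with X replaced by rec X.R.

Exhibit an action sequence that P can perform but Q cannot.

a

LTS(P): 2 reachable states
  m0 = rec X. (a.c.(X + 0))\{c} → —a→ m1
  m1 = (c.((rec X. (a.c.(X + 0))\{c}) + 0))\{c} → ·
LTS(Q): 2 reachable states
  n0 = rec X. (d.c.(X + 0))\{c} → —d→ n1
  n1 = (c.((rec X. (d.c.(X + 0))\{c}) + 0))\{c} → ·
Executing a from P (initial set {m0}):
  after a @ step 1: {m1}
  — P admits the full trace.
Executing a from Q (initial set {n0}):
  after a @ step 1: ∅  — Q cannot continue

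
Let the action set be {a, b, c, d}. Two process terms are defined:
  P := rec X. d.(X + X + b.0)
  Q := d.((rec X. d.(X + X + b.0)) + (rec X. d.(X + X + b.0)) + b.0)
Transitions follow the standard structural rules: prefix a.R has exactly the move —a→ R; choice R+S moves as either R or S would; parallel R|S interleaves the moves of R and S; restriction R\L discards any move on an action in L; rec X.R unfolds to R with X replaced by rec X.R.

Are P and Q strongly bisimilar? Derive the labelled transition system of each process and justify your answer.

bisimilar

LTS(P): 3 reachable states
  s0 = rec X. d.(X + X + b.0) ⊢ ··d··> s1
  s1 = (rec X. d.(X + X + b.0)) + (rec X. d.(X + X + b.0)) + b.0 ⊢ ··b··> s2, ··d··> s1
  s2 = 0 ⊢ stopped
LTS(Q): 3 reachable states
  t0 = d.((rec X. d.(X + X + b.0)) + (rec X. d.(X + X + b.0)) + b.0) ⊢ ··d··> t1
  t1 = (rec X. d.(X + X + b.0)) + (rec X. d.(X + X + b.0)) + b.0 ⊢ ··b··> t2, ··d··> t1
  t2 = 0 ⊢ stopped
Coarsest stable partition (strong bisimilarity classes):
  B0 = {s0, t0}
  B1 = {s1, t1}
  B2 = {s2, t2}
s0 ∈ B0, t0 ∈ B0 → same block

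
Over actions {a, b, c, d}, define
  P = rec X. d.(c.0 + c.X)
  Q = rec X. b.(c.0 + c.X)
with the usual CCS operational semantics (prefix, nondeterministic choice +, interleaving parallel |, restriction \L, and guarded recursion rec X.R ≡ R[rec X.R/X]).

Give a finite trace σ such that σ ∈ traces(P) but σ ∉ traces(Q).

Reachable graph of P (3 states):
  u0 = rec X. d.(c.0 + c.X) | -d-> u1
  u1 = c.0 + c.(rec X. d.(c.0 + c.X)) | -c-> u0, -c-> u2
  u2 = 0 | (no moves)
Reachable graph of Q (3 states):
  v0 = rec X. b.(c.0 + c.X) | -b-> v1
  v1 = c.0 + c.(rec X. b.(c.0 + c.X)) | -c-> v0, -c-> v2
  v2 = 0 | (no moves)
Executing d from P (initial set {u0}):
  after d @ step 1: {u1}
  P completes σ.
Executing d from Q (initial set {v0}):
  after d @ step 1: ∅  — Q cannot continue

d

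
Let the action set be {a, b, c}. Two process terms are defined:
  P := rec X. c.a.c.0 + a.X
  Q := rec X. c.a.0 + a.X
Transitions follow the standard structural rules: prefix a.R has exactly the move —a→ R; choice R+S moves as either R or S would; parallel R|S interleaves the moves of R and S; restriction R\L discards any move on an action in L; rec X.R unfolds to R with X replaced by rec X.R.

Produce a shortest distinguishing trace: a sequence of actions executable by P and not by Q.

LTS(P): 4 reachable states
  m0 = rec X. c.a.c.0 + a.X :: —a→ m0, —c→ m1
  m1 = a.c.0 :: —a→ m2
  m2 = c.0 :: —c→ m3
  m3 = 0 :: stopped
LTS(Q): 3 reachable states
  n0 = rec X. c.a.0 + a.X :: —a→ n0, —c→ n1
  n1 = a.0 :: —a→ n2
  n2 = 0 :: stopped
Trace ⟨cac⟩ through P, begin at {m0}:
  step 1 (c): {m1}
  step 2 (a): {m2}
  step 3 (c): {m3}
  P completes σ.
Trace ⟨cac⟩ through Q, begin at {n0}:
  step 1 (c): {n1}
  step 2 (a): {n2}
  step 3 (c): ∅  — Q cannot continue

cac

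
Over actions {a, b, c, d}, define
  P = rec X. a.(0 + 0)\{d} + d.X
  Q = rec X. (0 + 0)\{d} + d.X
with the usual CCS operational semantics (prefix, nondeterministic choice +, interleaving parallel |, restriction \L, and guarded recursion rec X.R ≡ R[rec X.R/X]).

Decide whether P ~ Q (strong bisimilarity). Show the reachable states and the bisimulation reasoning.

NO

Reachable graph of P (2 states):
  p0 = rec X. a.(0 + 0)\{d} + d.X has moves -a-> p1, -d-> p0
  p1 = (0 + 0)\{d} has moves ∅
Reachable graph of Q (1 states):
  q0 = rec X. (0 + 0)\{d} + d.X has moves -d-> q0
Coarsest stable partition (strong bisimilarity classes):
  B0 = {p0}
  B1 = {p1}
  B2 = {q0}
p0 ∈ B0, q0 ∈ B2 → different blocks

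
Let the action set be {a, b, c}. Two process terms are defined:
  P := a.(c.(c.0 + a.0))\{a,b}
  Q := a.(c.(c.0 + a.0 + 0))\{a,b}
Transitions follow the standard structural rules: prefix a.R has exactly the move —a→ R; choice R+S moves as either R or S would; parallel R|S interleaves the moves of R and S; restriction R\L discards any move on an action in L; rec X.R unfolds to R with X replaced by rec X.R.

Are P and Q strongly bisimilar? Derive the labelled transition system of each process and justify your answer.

P ~ Q

P's transition system — 4 states:
  s0 = a.(c.(c.0 + a.0))\{a,b} has moves =a=> s1
  s1 = (c.(c.0 + a.0))\{a,b} has moves =c=> s2
  s2 = (c.0 + a.0)\{a,b} has moves =c=> s3
  s3 = 0\{a,b} has moves (no moves)
Q's transition system — 4 states:
  t0 = a.(c.(c.0 + a.0 + 0))\{a,b} has moves =a=> t1
  t1 = (c.(c.0 + a.0 + 0))\{a,b} has moves =c=> t2
  t2 = (c.0 + a.0 + 0)\{a,b} has moves =c=> t3
  t3 = 0\{a,b} has moves (no moves)
Bisimilarity quotient blocks:
  B0 = {s0, t0}
  B1 = {s1, t1}
  B2 = {s2, t2}
  B3 = {s3, t3}
s0 ∈ B0, t0 ∈ B0 → same block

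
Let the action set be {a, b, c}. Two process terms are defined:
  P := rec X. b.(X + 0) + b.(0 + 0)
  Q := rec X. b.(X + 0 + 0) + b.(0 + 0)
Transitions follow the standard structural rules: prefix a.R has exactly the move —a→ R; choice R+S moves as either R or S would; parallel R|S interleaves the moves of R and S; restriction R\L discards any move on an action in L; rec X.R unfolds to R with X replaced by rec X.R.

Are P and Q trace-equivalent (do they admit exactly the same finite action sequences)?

trace-equivalent

LTS(P): 3 reachable states
  s0 = rec X. b.(X + 0) + b.(0 + 0) has moves -b-> s1, -b-> s2
  s1 = (rec X. b.(X + 0) + b.(0 + 0)) + 0 has moves -b-> s1, -b-> s2
  s2 = 0 + 0 has moves (no moves)
LTS(Q): 3 reachable states
  t0 = rec X. b.(X + 0 + 0) + b.(0 + 0) has moves -b-> t1, -b-> t2
  t1 = (rec X. b.(X + 0 + 0) + b.(0 + 0)) + 0 + 0 has moves -b-> t1, -b-> t2
  t2 = 0 + 0 has moves (no moves)
Coarsest stable partition (strong bisimilarity classes):
  B0 = {s0, s1, t0, t1}
  B1 = {s2, t2}
s0 ∈ B0, t0 ∈ B0 → same block
Bisimilar ⇒ trace-equivalent.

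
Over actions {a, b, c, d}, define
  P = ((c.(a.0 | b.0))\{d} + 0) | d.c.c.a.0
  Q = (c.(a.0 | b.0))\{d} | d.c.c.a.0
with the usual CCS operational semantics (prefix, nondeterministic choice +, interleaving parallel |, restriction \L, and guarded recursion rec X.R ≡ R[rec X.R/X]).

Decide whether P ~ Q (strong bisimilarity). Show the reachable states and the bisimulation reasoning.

Reachable graph of P (25 states):
  u0 = ((c.(a.0 | b.0))\{d} + 0) | d.c.c.a.0 ⊢ =c=> u1, =d=> u2
  u1 = (a.0 | b.0)\{d} | d.c.c.a.0 ⊢ =a=> u3, =b=> u4, =d=> u5
  u2 = ((c.(a.0 | b.0))\{d} + 0) | c.c.a.0 ⊢ =c=> u5, =c=> u6
  u3 = (0 | b.0)\{d} | d.c.c.a.0 ⊢ =b=> u7, =d=> u8
  u4 = (a.0 | 0)\{d} | d.c.c.a.0 ⊢ =a=> u7, =d=> u9
  u5 = (a.0 | b.0)\{d} | c.c.a.0 ⊢ =a=> u8, =b=> u9, =c=> u10
  u6 = ((c.(a.0 | b.0))\{d} + 0) | c.a.0 ⊢ =c=> u10, =c=> u11
  u7 = (0 | 0)\{d} | d.c.c.a.0 ⊢ =d=> u12
  u8 = (0 | b.0)\{d} | c.c.a.0 ⊢ =b=> u12, =c=> u13
  u9 = (a.0 | 0)\{d} | c.c.a.0 ⊢ =a=> u12, =c=> u14
  u10 = (a.0 | b.0)\{d} | c.a.0 ⊢ =a=> u13, =b=> u14, =c=> u15
  u11 = ((c.(a.0 | b.0))\{d} + 0) | a.0 ⊢ =a=> u16, =c=> u15
  u12 = (0 | 0)\{d} | c.c.a.0 ⊢ =c=> u17
  u13 = (0 | b.0)\{d} | c.a.0 ⊢ =b=> u17, =c=> u18
  u14 = (a.0 | 0)\{d} | c.a.0 ⊢ =a=> u17, =c=> u19
  u15 = (a.0 | b.0)\{d} | a.0 ⊢ =a=> u18, =a=> u20, =b=> u19
  u16 = ((c.(a.0 | b.0))\{d} + 0) | 0 ⊢ =c=> u20
  u17 = (0 | 0)\{d} | c.a.0 ⊢ =c=> u21
  u18 = (0 | b.0)\{d} | a.0 ⊢ =a=> u22, =b=> u21
  u19 = (a.0 | 0)\{d} | a.0 ⊢ =a=> u21, =a=> u23
  u20 = (a.0 | b.0)\{d} | 0 ⊢ =a=> u22, =b=> u23
  u21 = (0 | 0)\{d} | a.0 ⊢ =a=> u24
  u22 = (0 | b.0)\{d} | 0 ⊢ =b=> u24
  u23 = (a.0 | 0)\{d} | 0 ⊢ =a=> u24
  u24 = (0 | 0)\{d} | 0 ⊢ stopped
Reachable graph of Q (25 states):
  v0 = (c.(a.0 | b.0))\{d} | d.c.c.a.0 ⊢ =c=> v1, =d=> v2
  v1 = (a.0 | b.0)\{d} | d.c.c.a.0 ⊢ =a=> v3, =b=> v4, =d=> v5
  v2 = (c.(a.0 | b.0))\{d} | c.c.a.0 ⊢ =c=> v5, =c=> v6
  v3 = (0 | b.0)\{d} | d.c.c.a.0 ⊢ =b=> v7, =d=> v8
  v4 = (a.0 | 0)\{d} | d.c.c.a.0 ⊢ =a=> v7, =d=> v9
  v5 = (a.0 | b.0)\{d} | c.c.a.0 ⊢ =a=> v8, =b=> v9, =c=> v10
  v6 = (c.(a.0 | b.0))\{d} | c.a.0 ⊢ =c=> v10, =c=> v11
  v7 = (0 | 0)\{d} | d.c.c.a.0 ⊢ =d=> v12
  v8 = (0 | b.0)\{d} | c.c.a.0 ⊢ =b=> v12, =c=> v13
  v9 = (a.0 | 0)\{d} | c.c.a.0 ⊢ =a=> v12, =c=> v14
  v10 = (a.0 | b.0)\{d} | c.a.0 ⊢ =a=> v13, =b=> v14, =c=> v15
  v11 = (c.(a.0 | b.0))\{d} | a.0 ⊢ =a=> v16, =c=> v15
  v12 = (0 | 0)\{d} | c.c.a.0 ⊢ =c=> v17
  v13 = (0 | b.0)\{d} | c.a.0 ⊢ =b=> v17, =c=> v18
  v14 = (a.0 | 0)\{d} | c.a.0 ⊢ =a=> v17, =c=> v19
  v15 = (a.0 | b.0)\{d} | a.0 ⊢ =a=> v18, =a=> v20, =b=> v19
  v16 = (c.(a.0 | b.0))\{d} | 0 ⊢ =c=> v20
  v17 = (0 | 0)\{d} | c.a.0 ⊢ =c=> v21
  v18 = (0 | b.0)\{d} | a.0 ⊢ =a=> v22, =b=> v21
  v19 = (a.0 | 0)\{d} | a.0 ⊢ =a=> v21, =a=> v23
  v20 = (a.0 | b.0)\{d} | 0 ⊢ =a=> v22, =b=> v23
  v21 = (0 | 0)\{d} | a.0 ⊢ =a=> v24
  v22 = (0 | b.0)\{d} | 0 ⊢ =b=> v24
  v23 = (a.0 | 0)\{d} | 0 ⊢ =a=> v24
  v24 = (0 | 0)\{d} | 0 ⊢ stopped
Partition-refinement fixed point:
  B0 = {u0, v0}
  B1 = {u2, v2}
  B2 = {u5, v5}
  B3 = {u9, v9}
  B4 = {u12, v12}
  B5 = {u17, v17}
  B6 = {u21, u23, v21, v23}
  B7 = {u24, v24}
  B8 = {u14, v14}
  B9 = {u19, v19}
  B10 = {u8, v8}
  B11 = {u13, v13}
  B12 = {u18, u20, v18, v20}
  B13 = {u22, v22}
  B14 = {u10, v10}
  B15 = {u15, v15}
  B16 = {u6, v6}
  B17 = {u11, v11}
  B18 = {u16, v16}
  B19 = {u1, v1}
  B20 = {u3, v3}
  B21 = {u7, v7}
  B22 = {u4, v4}
u0 ∈ B0, v0 ∈ B0 → same block

bisimilar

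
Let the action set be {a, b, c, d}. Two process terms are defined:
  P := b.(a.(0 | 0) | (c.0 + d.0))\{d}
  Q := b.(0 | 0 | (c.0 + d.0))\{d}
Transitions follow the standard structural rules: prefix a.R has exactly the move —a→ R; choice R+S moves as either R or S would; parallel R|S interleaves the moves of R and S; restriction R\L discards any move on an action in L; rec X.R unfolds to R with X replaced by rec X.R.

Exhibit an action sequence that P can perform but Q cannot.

Reachable graph of P (5 states):
  p0 = b.(a.(0 | 0) | (c.0 + d.0))\{d} :: —b→ p1
  p1 = (a.(0 | 0) | (c.0 + d.0))\{d} :: —a→ p2, —c→ p3
  p2 = (0 | 0 | (c.0 + d.0))\{d} :: —c→ p4
  p3 = (a.(0 | 0) | 0)\{d} :: —a→ p4
  p4 = (0 | 0 | 0)\{d} :: deadlocked
Reachable graph of Q (3 states):
  q0 = b.(0 | 0 | (c.0 + d.0))\{d} :: —b→ q1
  q1 = (0 | 0 | (c.0 + d.0))\{d} :: —c→ q2
  q2 = (0 | 0 | 0)\{d} :: deadlocked
Executing ba from P (initial set {p0}):
  after b @ step 1: {p1}
  after a @ step 2: {p2}
  — P admits the full trace.
Executing ba from Q (initial set {q0}):
  after b @ step 1: {q1}
  after a @ step 2: ∅ (Q stuck)

ba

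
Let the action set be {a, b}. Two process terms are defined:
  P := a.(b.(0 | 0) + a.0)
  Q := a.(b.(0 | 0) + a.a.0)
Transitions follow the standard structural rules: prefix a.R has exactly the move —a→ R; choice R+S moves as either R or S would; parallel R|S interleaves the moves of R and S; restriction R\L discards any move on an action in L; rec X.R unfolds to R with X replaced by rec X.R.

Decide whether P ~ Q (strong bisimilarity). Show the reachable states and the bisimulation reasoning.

Reachable graph of P (4 states):
  m0 = a.(b.(0 | 0) + a.0) :: =a=> m1
  m1 = b.(0 | 0) + a.0 :: =a=> m2, =b=> m3
  m2 = 0 :: deadlocked
  m3 = 0 | 0 :: deadlocked
Reachable graph of Q (5 states):
  n0 = a.(b.(0 | 0) + a.a.0) :: =a=> n1
  n1 = b.(0 | 0) + a.a.0 :: =a=> n2, =b=> n3
  n2 = a.0 :: =a=> n4
  n3 = 0 | 0 :: deadlocked
  n4 = 0 :: deadlocked
Coarsest stable partition (strong bisimilarity classes):
  B0 = {m0}
  B1 = {m1}
  B2 = {m2, m3, n3, n4}
  B3 = {n0}
  B4 = {n1}
  B5 = {n2}
m0 ∈ B0, n0 ∈ B3 → different blocks

NO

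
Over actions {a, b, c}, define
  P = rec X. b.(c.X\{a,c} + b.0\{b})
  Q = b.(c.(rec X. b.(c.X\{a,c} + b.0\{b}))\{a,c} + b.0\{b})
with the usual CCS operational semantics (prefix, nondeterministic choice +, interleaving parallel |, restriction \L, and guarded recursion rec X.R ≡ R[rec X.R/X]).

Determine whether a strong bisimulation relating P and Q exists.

YES

LTS(P): 6 reachable states
  m0 = rec X. b.(c.X\{a,c} + b.0\{b}) ⊢ —b→ m1
  m1 = c.(rec X. b.(c.X\{a,c} + b.0\{b}))\{a,c} + b.0\{b} ⊢ —b→ m2, —c→ m3
  m2 = 0\{b} ⊢ deadlocked
  m3 = (rec X. b.(c.X\{a,c} + b.0\{b}))\{a,c} ⊢ —b→ m4
  m4 = (c.(rec X. b.(c.X\{a,c} + b.0\{b}))\{a,c} + b.0\{b})\{a,c} ⊢ —b→ m5
  m5 = 0\{b}\{a,c} ⊢ deadlocked
LTS(Q): 6 reachable states
  n0 = b.(c.(rec X. b.(c.X\{a,c} + b.0\{b}))\{a,c} + b.0\{b}) ⊢ —b→ n1
  n1 = c.(rec X. b.(c.X\{a,c} + b.0\{b}))\{a,c} + b.0\{b} ⊢ —b→ n2, —c→ n3
  n2 = 0\{b} ⊢ deadlocked
  n3 = (rec X. b.(c.X\{a,c} + b.0\{b}))\{a,c} ⊢ —b→ n4
  n4 = (c.(rec X. b.(c.X\{a,c} + b.0\{b}))\{a,c} + b.0\{b})\{a,c} ⊢ —b→ n5
  n5 = 0\{b}\{a,c} ⊢ deadlocked
Partition-refinement fixed point:
  B0 = {m0, n0}
  B1 = {m1, n1}
  B2 = {m2, m5, n2, n5}
  B3 = {m3, n3}
  B4 = {m4, n4}
m0 ∈ B0, n0 ∈ B0 → same block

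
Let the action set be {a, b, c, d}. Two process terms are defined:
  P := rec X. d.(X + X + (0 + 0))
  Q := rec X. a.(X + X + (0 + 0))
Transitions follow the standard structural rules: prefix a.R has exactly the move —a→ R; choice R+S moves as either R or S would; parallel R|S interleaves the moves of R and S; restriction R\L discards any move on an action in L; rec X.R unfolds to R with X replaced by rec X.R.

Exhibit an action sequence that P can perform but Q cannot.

d

Reachable graph of P (2 states):
  m0 = rec X. d.(X + X + (0 + 0)) ⊢ ··d··> m1
  m1 = (rec X. d.(X + X + (0 + 0))) + (rec X. d.(X + X + (0 + 0))) + (0 + 0) ⊢ ··d··> m1
Reachable graph of Q (2 states):
  n0 = rec X. a.(X + X + (0 + 0)) ⊢ ··a··> n1
  n1 = (rec X. a.(X + X + (0 + 0))) + (rec X. a.(X + X + (0 + 0))) + (0 + 0) ⊢ ··a··> n1
Executing d from P (initial set {m0}):
  step 1 (d): {m1}
  — P admits the full trace.
Executing d from Q (initial set {n0}):
  step 1 (d): ∅  — Q cannot continue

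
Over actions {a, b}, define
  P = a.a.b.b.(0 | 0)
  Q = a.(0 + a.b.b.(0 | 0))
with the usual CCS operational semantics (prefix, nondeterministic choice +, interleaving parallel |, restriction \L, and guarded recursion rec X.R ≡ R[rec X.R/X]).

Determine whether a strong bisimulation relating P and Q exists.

bisimilar

Reachable graph of P (5 states):
  s0 = a.a.b.b.(0 | 0) ⊢ —a→ s1
  s1 = a.b.b.(0 | 0) ⊢ —a→ s2
  s2 = b.b.(0 | 0) ⊢ —b→ s3
  s3 = b.(0 | 0) ⊢ —b→ s4
  s4 = 0 | 0 ⊢ (no moves)
Reachable graph of Q (5 states):
  t0 = a.(0 + a.b.b.(0 | 0)) ⊢ —a→ t1
  t1 = 0 + a.b.b.(0 | 0) ⊢ —a→ t2
  t2 = b.b.(0 | 0) ⊢ —b→ t3
  t3 = b.(0 | 0) ⊢ —b→ t4
  t4 = 0 | 0 ⊢ (no moves)
Coarsest stable partition (strong bisimilarity classes):
  B0 = {s0, t0}
  B1 = {s1, t1}
  B2 = {s2, t2}
  B3 = {s3, t3}
  B4 = {s4, t4}
s0 ∈ B0, t0 ∈ B0 → same block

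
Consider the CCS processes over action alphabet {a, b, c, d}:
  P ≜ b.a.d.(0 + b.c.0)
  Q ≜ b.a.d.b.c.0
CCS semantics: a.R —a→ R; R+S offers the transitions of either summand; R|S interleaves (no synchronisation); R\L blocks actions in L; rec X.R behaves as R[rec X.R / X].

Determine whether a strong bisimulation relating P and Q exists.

P's transition system — 6 states:
  s0 = b.a.d.(0 + b.c.0) :: —b→ s1
  s1 = a.d.(0 + b.c.0) :: —a→ s2
  s2 = d.(0 + b.c.0) :: —d→ s3
  s3 = 0 + b.c.0 :: —b→ s4
  s4 = c.0 :: —c→ s5
  s5 = 0 :: ·
Q's transition system — 6 states:
  t0 = b.a.d.b.c.0 :: —b→ t1
  t1 = a.d.b.c.0 :: —a→ t2
  t2 = d.b.c.0 :: —d→ t3
  t3 = b.c.0 :: —b→ t4
  t4 = c.0 :: —c→ t5
  t5 = 0 :: ·
Coarsest stable partition (strong bisimilarity classes):
  B0 = {s0, t0}
  B1 = {s1, t1}
  B2 = {s2, t2}
  B3 = {s3, t3}
  B4 = {s4, t4}
  B5 = {s5, t5}
s0 ∈ B0, t0 ∈ B0 → same block

P ~ Q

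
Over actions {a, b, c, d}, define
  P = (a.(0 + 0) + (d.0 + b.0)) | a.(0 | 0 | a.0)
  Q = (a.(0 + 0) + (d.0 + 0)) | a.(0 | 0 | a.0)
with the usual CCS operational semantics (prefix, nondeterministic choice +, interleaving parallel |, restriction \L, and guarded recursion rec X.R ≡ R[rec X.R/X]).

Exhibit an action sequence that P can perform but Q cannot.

b

LTS(P): 9 reachable states
  u0 = (a.(0 + 0) + (d.0 + b.0)) | a.(0 | 0 | a.0) has moves ··a··> u1, ··a··> u2, ··b··> u3, ··d··> u3
  u1 = (0 + 0) | a.(0 | 0 | a.0) has moves ··a··> u4
  u2 = (a.(0 + 0) + (d.0 + b.0)) | (0 | 0 | a.0) has moves ··a··> u4, ··a··> u5, ··b··> u6, ··d··> u6
  u3 = 0 | a.(0 | 0 | a.0) has moves ··a··> u6
  u4 = (0 + 0) | (0 | 0 | a.0) has moves ··a··> u7
  u5 = (a.(0 + 0) + (d.0 + b.0)) | (0 | 0 | 0) has moves ··a··> u7, ··b··> u8, ··d··> u8
  u6 = 0 | (0 | 0 | a.0) has moves ··a··> u8
  u7 = (0 + 0) | (0 | 0 | 0) has moves deadlocked
  u8 = 0 | (0 | 0 | 0) has moves deadlocked
LTS(Q): 9 reachable states
  v0 = (a.(0 + 0) + (d.0 + 0)) | a.(0 | 0 | a.0) has moves ··a··> v1, ··a··> v2, ··d··> v3
  v1 = (0 + 0) | a.(0 | 0 | a.0) has moves ··a··> v4
  v2 = (a.(0 + 0) + (d.0 + 0)) | (0 | 0 | a.0) has moves ··a··> v4, ··a··> v5, ··d··> v6
  v3 = 0 | a.(0 | 0 | a.0) has moves ··a··> v6
  v4 = (0 + 0) | (0 | 0 | a.0) has moves ··a··> v7
  v5 = (a.(0 + 0) + (d.0 + 0)) | (0 | 0 | 0) has moves ··a··> v7, ··d··> v8
  v6 = 0 | (0 | 0 | a.0) has moves ··a··> v8
  v7 = (0 + 0) | (0 | 0 | 0) has moves deadlocked
  v8 = 0 | (0 | 0 | 0) has moves deadlocked
Executing b from P (initial set {u0}):
  step 1 (b): {u3}
  P completes σ.
Executing b from Q (initial set {v0}):
  step 1 (b): ∅  — Q cannot continue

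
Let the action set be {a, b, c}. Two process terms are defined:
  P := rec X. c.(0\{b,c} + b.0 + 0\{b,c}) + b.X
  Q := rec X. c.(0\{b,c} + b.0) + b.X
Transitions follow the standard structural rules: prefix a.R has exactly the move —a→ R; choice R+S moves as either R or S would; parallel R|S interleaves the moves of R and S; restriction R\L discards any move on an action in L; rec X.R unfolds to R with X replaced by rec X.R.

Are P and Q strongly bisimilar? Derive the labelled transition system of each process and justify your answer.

P ~ Q

LTS(P): 3 reachable states
  s0 = rec X. c.(0\{b,c} + b.0 + 0\{b,c}) + b.X ⊢ -b-> s0, -c-> s1
  s1 = 0\{b,c} + b.0 + 0\{b,c} ⊢ -b-> s2
  s2 = 0 ⊢ ∅
LTS(Q): 3 reachable states
  t0 = rec X. c.(0\{b,c} + b.0) + b.X ⊢ -b-> t0, -c-> t1
  t1 = 0\{b,c} + b.0 ⊢ -b-> t2
  t2 = 0 ⊢ ∅
Coarsest stable partition (strong bisimilarity classes):
  B0 = {s0, t0}
  B1 = {s1, t1}
  B2 = {s2, t2}
s0 ∈ B0, t0 ∈ B0 → same block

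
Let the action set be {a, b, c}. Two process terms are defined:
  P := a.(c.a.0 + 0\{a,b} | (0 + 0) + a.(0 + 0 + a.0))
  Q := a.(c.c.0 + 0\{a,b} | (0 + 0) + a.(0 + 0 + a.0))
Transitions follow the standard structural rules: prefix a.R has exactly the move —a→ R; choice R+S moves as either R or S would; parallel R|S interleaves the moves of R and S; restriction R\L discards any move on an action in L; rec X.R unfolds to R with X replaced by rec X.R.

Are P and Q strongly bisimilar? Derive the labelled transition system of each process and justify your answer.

P ≁ Q

LTS(P): 5 reachable states
  u0 = a.(c.a.0 + 0\{a,b} | (0 + 0) + a.(0 + 0 + a.0)) | --a--▸ u1
  u1 = c.a.0 + 0\{a,b} | (0 + 0) + a.(0 + 0 + a.0) | --a--▸ u2, --c--▸ u3
  u2 = 0 + 0 + a.0 | --a--▸ u4
  u3 = a.0 | --a--▸ u4
  u4 = 0 | (no moves)
LTS(Q): 5 reachable states
  v0 = a.(c.c.0 + 0\{a,b} | (0 + 0) + a.(0 + 0 + a.0)) | --a--▸ v1
  v1 = c.c.0 + 0\{a,b} | (0 + 0) + a.(0 + 0 + a.0) | --a--▸ v2, --c--▸ v3
  v2 = 0 + 0 + a.0 | --a--▸ v4
  v3 = c.0 | --c--▸ v4
  v4 = 0 | (no moves)
Partition-refinement fixed point:
  B0 = {u0}
  B1 = {u1}
  B2 = {u2, u3, v2}
  B3 = {u4, v4}
  B4 = {v0}
  B5 = {v1}
  B6 = {v3}
u0 ∈ B0, v0 ∈ B4 → different blocks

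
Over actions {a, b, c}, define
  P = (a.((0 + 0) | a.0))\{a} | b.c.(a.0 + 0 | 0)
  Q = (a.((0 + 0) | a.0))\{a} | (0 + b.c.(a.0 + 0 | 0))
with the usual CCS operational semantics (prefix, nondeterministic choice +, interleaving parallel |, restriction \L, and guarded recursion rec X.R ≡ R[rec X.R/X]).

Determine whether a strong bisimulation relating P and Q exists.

LTS(P): 4 reachable states
  s0 = (a.((0 + 0) | a.0))\{a} | b.c.(a.0 + 0 | 0) :: ··b··> s1
  s1 = (a.((0 + 0) | a.0))\{a} | c.(a.0 + 0 | 0) :: ··c··> s2
  s2 = (a.((0 + 0) | a.0))\{a} | (a.0 + 0 | 0) :: ··a··> s3
  s3 = (a.((0 + 0) | a.0))\{a} | 0 :: ∅
LTS(Q): 4 reachable states
  t0 = (a.((0 + 0) | a.0))\{a} | (0 + b.c.(a.0 + 0 | 0)) :: ··b··> t1
  t1 = (a.((0 + 0) | a.0))\{a} | c.(a.0 + 0 | 0) :: ··c··> t2
  t2 = (a.((0 + 0) | a.0))\{a} | (a.0 + 0 | 0) :: ··a··> t3
  t3 = (a.((0 + 0) | a.0))\{a} | 0 :: ∅
Bisimilarity quotient blocks:
  B0 = {s0, t0}
  B1 = {s1, t1}
  B2 = {s2, t2}
  B3 = {s3, t3}
s0 ∈ B0, t0 ∈ B0 → same block

P ~ Q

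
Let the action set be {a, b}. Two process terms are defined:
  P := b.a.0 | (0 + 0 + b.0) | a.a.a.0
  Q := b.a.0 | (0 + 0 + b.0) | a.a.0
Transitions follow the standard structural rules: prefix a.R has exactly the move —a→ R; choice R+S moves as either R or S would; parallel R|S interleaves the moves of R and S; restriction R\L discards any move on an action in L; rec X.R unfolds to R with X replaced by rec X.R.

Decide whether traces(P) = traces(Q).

Reachable graph of P (24 states):
  u0 = b.a.0 | (0 + 0 + b.0) | a.a.a.0 ⊢ -a-> u1, -b-> u2, -b-> u3
  u1 = b.a.0 | (0 + 0 + b.0) | a.a.0 ⊢ -a-> u4, -b-> u5, -b-> u6
  u2 = a.0 | (0 + 0 + b.0) | a.a.a.0 ⊢ -a-> u5, -a-> u7, -b-> u8
  u3 = b.a.0 | 0 | a.a.a.0 ⊢ -a-> u6, -b-> u8
  u4 = b.a.0 | (0 + 0 + b.0) | a.0 ⊢ -a-> u9, -b-> u10, -b-> u11
  u5 = a.0 | (0 + 0 + b.0) | a.a.0 ⊢ -a-> u10, -a-> u12, -b-> u13
  u6 = b.a.0 | 0 | a.a.0 ⊢ -a-> u11, -b-> u13
  u7 = 0 | (0 + 0 + b.0) | a.a.a.0 ⊢ -a-> u12, -b-> u14
  u8 = a.0 | 0 | a.a.a.0 ⊢ -a-> u13, -a-> u14
  u9 = b.a.0 | (0 + 0 + b.0) | 0 ⊢ -b-> u15, -b-> u16
  u10 = a.0 | (0 + 0 + b.0) | a.0 ⊢ -a-> u15, -a-> u17, -b-> u18
  u11 = b.a.0 | 0 | a.0 ⊢ -a-> u16, -b-> u18
  u12 = 0 | (0 + 0 + b.0) | a.a.0 ⊢ -a-> u17, -b-> u19
  u13 = a.0 | 0 | a.a.0 ⊢ -a-> u18, -a-> u19
  u14 = 0 | 0 | a.a.a.0 ⊢ -a-> u19
  u15 = a.0 | (0 + 0 + b.0) | 0 ⊢ -a-> u20, -b-> u21
  u16 = b.a.0 | 0 | 0 ⊢ -b-> u21
  u17 = 0 | (0 + 0 + b.0) | a.0 ⊢ -a-> u20, -b-> u22
  u18 = a.0 | 0 | a.0 ⊢ -a-> u21, -a-> u22
  u19 = 0 | 0 | a.a.0 ⊢ -a-> u22
  u20 = 0 | (0 + 0 + b.0) | 0 ⊢ -b-> u23
  u21 = a.0 | 0 | 0 ⊢ -a-> u23
  u22 = 0 | 0 | a.0 ⊢ -a-> u23
  u23 = 0 | 0 | 0 ⊢ ·
Reachable graph of Q (18 states):
  v0 = b.a.0 | (0 + 0 + b.0) | a.a.0 ⊢ -a-> v1, -b-> v2, -b-> v3
  v1 = b.a.0 | (0 + 0 + b.0) | a.0 ⊢ -a-> v4, -b-> v5, -b-> v6
  v2 = a.0 | (0 + 0 + b.0) | a.a.0 ⊢ -a-> v5, -a-> v7, -b-> v8
  v3 = b.a.0 | 0 | a.a.0 ⊢ -a-> v6, -b-> v8
  v4 = b.a.0 | (0 + 0 + b.0) | 0 ⊢ -b-> v10, -b-> v9
  v5 = a.0 | (0 + 0 + b.0) | a.0 ⊢ -a-> v11, -a-> v9, -b-> v12
  v6 = b.a.0 | 0 | a.0 ⊢ -a-> v10, -b-> v12
  v7 = 0 | (0 + 0 + b.0) | a.a.0 ⊢ -a-> v11, -b-> v13
  v8 = a.0 | 0 | a.a.0 ⊢ -a-> v12, -a-> v13
  v9 = a.0 | (0 + 0 + b.0) | 0 ⊢ -a-> v14, -b-> v15
  v10 = b.a.0 | 0 | 0 ⊢ -b-> v15
  v11 = 0 | (0 + 0 + b.0) | a.0 ⊢ -a-> v14, -b-> v16
  v12 = a.0 | 0 | a.0 ⊢ -a-> v15, -a-> v16
  v13 = 0 | 0 | a.a.0 ⊢ -a-> v16
  v14 = 0 | (0 + 0 + b.0) | 0 ⊢ -b-> v17
  v15 = a.0 | 0 | 0 ⊢ -a-> v17
  v16 = 0 | 0 | a.0 ⊢ -a-> v17
  v17 = 0 | 0 | 0 ⊢ ·
Executing aaa from P (initial set {u0}):
  step 1 (a): {u1}
  step 2 (a): {u4}
  step 3 (a): {u9}
  P completes σ.
Executing aaa from Q (initial set {v0}):
  step 1 (a): {v1}
  step 2 (a): {v4}
  step 3 (a): no successor for Q

trace-distinct — witness ⟨aaa⟩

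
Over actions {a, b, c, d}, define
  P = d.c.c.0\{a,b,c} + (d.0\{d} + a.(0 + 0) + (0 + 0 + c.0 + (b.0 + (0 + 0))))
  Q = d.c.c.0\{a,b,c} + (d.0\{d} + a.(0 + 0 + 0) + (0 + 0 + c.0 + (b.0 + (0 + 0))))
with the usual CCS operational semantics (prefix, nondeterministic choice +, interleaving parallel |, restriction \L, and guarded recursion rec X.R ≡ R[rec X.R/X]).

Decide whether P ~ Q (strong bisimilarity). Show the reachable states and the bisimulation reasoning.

bisimilar

LTS(P): 7 reachable states
  p0 = d.c.c.0\{a,b,c} + (d.0\{d} + a.(0 + 0) + (0 + 0 + c.0 + (b.0 + (0 + 0)))) ⊢ --a--▸ p1, --b--▸ p2, --c--▸ p2, --d--▸ p3, --d--▸ p4
  p1 = 0 + 0 ⊢ ·
  p2 = 0 ⊢ ·
  p3 = 0\{d} ⊢ ·
  p4 = c.c.0\{a,b,c} ⊢ --c--▸ p5
  p5 = c.0\{a,b,c} ⊢ --c--▸ p6
  p6 = 0\{a,b,c} ⊢ ·
LTS(Q): 7 reachable states
  q0 = d.c.c.0\{a,b,c} + (d.0\{d} + a.(0 + 0 + 0) + (0 + 0 + c.0 + (b.0 + (0 + 0)))) ⊢ --a--▸ q1, --b--▸ q2, --c--▸ q2, --d--▸ q3, --d--▸ q4
  q1 = 0 + 0 + 0 ⊢ ·
  q2 = 0 ⊢ ·
  q3 = 0\{d} ⊢ ·
  q4 = c.c.0\{a,b,c} ⊢ --c--▸ q5
  q5 = c.0\{a,b,c} ⊢ --c--▸ q6
  q6 = 0\{a,b,c} ⊢ ·
Bisimilarity quotient blocks:
  B0 = {p0, q0}
  B1 = {p1, p2, p3, p6, q1, q2, q3, q6}
  B2 = {p4, q4}
  B3 = {p5, q5}
p0 ∈ B0, q0 ∈ B0 → same block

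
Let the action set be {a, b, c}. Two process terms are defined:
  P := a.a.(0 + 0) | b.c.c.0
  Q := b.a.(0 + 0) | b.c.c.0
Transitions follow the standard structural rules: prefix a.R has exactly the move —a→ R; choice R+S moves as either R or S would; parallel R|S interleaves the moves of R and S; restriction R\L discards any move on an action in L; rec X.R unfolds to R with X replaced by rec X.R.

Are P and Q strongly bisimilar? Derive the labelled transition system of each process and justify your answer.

not bisimilar

P's transition system — 12 states:
  s0 = a.a.(0 + 0) | b.c.c.0 :: -a-> s1, -b-> s2
  s1 = a.(0 + 0) | b.c.c.0 :: -a-> s3, -b-> s4
  s2 = a.a.(0 + 0) | c.c.0 :: -a-> s4, -c-> s5
  s3 = (0 + 0) | b.c.c.0 :: -b-> s6
  s4 = a.(0 + 0) | c.c.0 :: -a-> s6, -c-> s7
  s5 = a.a.(0 + 0) | c.0 :: -a-> s7, -c-> s8
  s6 = (0 + 0) | c.c.0 :: -c-> s9
  s7 = a.(0 + 0) | c.0 :: -a-> s9, -c-> s10
  s8 = a.a.(0 + 0) | 0 :: -a-> s10
  s9 = (0 + 0) | c.0 :: -c-> s11
  s10 = a.(0 + 0) | 0 :: -a-> s11
  s11 = (0 + 0) | 0 :: deadlocked
Q's transition system — 12 states:
  t0 = b.a.(0 + 0) | b.c.c.0 :: -b-> t1, -b-> t2
  t1 = a.(0 + 0) | b.c.c.0 :: -a-> t3, -b-> t4
  t2 = b.a.(0 + 0) | c.c.0 :: -b-> t4, -c-> t5
  t3 = (0 + 0) | b.c.c.0 :: -b-> t6
  t4 = a.(0 + 0) | c.c.0 :: -a-> t6, -c-> t7
  t5 = b.a.(0 + 0) | c.0 :: -b-> t7, -c-> t8
  t6 = (0 + 0) | c.c.0 :: -c-> t9
  t7 = a.(0 + 0) | c.0 :: -a-> t9, -c-> t10
  t8 = b.a.(0 + 0) | 0 :: -b-> t10
  t9 = (0 + 0) | c.0 :: -c-> t11
  t10 = a.(0 + 0) | 0 :: -a-> t11
  t11 = (0 + 0) | 0 :: deadlocked
Bisimilarity quotient blocks:
  B0 = {s0}
  B1 = {s2}
  B2 = {s4, t4}
  B3 = {s6, t6}
  B4 = {s9, t9}
  B5 = {s11, t11}
  B6 = {s7, t7}
  B7 = {s10, t10}
  B8 = {s5}
  B9 = {s8}
  B10 = {s1, t1}
  B11 = {s3, t3}
  B12 = {t0}
  B13 = {t2}
  B14 = {t5}
  B15 = {t8}
s0 ∈ B0, t0 ∈ B12 → different blocks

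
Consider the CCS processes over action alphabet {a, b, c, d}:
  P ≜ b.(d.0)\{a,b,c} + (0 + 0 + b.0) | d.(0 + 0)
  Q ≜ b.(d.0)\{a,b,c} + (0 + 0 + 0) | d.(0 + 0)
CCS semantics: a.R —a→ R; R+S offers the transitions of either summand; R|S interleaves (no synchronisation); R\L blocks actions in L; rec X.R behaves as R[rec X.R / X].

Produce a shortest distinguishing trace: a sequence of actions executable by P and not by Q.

LTS(P): 6 reachable states
  p0 = b.(d.0)\{a,b,c} + (0 + 0 + b.0) | d.(0 + 0) :: --b--▸ p1, --b--▸ p2, --d--▸ p3
  p1 = (d.0)\{a,b,c} :: --d--▸ p4
  p2 = 0 | d.(0 + 0) :: --d--▸ p5
  p3 = (0 + 0 + b.0) | (0 + 0) :: --b--▸ p5
  p4 = 0\{a,b,c} :: stopped
  p5 = 0 | (0 + 0) :: stopped
LTS(Q): 4 reachable states
  q0 = b.(d.0)\{a,b,c} + (0 + 0 + 0) | d.(0 + 0) :: --b--▸ q1, --d--▸ q2
  q1 = (d.0)\{a,b,c} :: --d--▸ q3
  q2 = (0 + 0 + 0) | (0 + 0) :: stopped
  q3 = 0\{a,b,c} :: stopped
Run σ = ⟨db⟩ on P: start {p0}
  after d @ step 1: {p3}
  after b @ step 2: {p5}
  — P admits the full trace.
Run σ = ⟨db⟩ on Q: start {q0}
  after d @ step 1: {q2}
  after b @ step 2: no successor for Q

db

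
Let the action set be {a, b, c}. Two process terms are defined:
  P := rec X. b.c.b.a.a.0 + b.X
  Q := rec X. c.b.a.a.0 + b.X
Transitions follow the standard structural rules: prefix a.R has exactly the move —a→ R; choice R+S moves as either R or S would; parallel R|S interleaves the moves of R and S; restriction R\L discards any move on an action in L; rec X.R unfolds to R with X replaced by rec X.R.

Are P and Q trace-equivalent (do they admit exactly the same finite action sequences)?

P's transition system — 6 states:
  s0 = rec X. b.c.b.a.a.0 + b.X :: ··b··> s0, ··b··> s1
  s1 = c.b.a.a.0 :: ··c··> s2
  s2 = b.a.a.0 :: ··b··> s3
  s3 = a.a.0 :: ··a··> s4
  s4 = a.0 :: ··a··> s5
  s5 = 0 :: stopped
Q's transition system — 5 states:
  t0 = rec X. c.b.a.a.0 + b.X :: ··b··> t0, ··c··> t1
  t1 = b.a.a.0 :: ··b··> t2
  t2 = a.a.0 :: ··a··> t3
  t3 = a.0 :: ··a··> t4
  t4 = 0 :: stopped
Trace ⟨c⟩ through Q, begin at {t0}:
  after c @ step 1: {t1}
  — Q admits the full trace.
Trace ⟨c⟩ through P, begin at {s0}:
  after c @ step 1: ∅  — P cannot continue

NO — witness ⟨c⟩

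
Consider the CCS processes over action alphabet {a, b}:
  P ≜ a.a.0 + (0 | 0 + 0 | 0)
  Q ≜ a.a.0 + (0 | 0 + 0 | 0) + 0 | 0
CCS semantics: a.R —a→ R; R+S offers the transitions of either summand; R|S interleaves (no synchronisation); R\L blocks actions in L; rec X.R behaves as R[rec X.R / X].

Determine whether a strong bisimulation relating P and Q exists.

P's transition system — 3 states:
  p0 = a.a.0 + (0 | 0 + 0 | 0) :: --a--▸ p1
  p1 = a.0 :: --a--▸ p2
  p2 = 0 :: deadlocked
Q's transition system — 3 states:
  q0 = a.a.0 + (0 | 0 + 0 | 0) + 0 | 0 :: --a--▸ q1
  q1 = a.0 :: --a--▸ q2
  q2 = 0 :: deadlocked
Bisimilarity quotient blocks:
  B0 = {p0, q0}
  B1 = {p1, q1}
  B2 = {p2, q2}
p0 ∈ B0, q0 ∈ B0 → same block

P ~ Q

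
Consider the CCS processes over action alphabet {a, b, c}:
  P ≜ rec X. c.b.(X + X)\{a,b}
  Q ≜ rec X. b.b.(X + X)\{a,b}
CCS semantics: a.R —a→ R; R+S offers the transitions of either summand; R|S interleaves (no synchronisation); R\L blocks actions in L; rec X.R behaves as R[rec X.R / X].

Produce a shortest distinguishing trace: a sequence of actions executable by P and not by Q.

c

LTS(P): 4 reachable states
  p0 = rec X. c.b.(X + X)\{a,b} ⊢ =c=> p1
  p1 = b.((rec X. c.b.(X + X)\{a,b}) + (rec X. c.b.(X + X)\{a,b}))\{a,b} ⊢ =b=> p2
  p2 = ((rec X. c.b.(X + X)\{a,b}) + (rec X. c.b.(X + X)\{a,b}))\{a,b} ⊢ =c=> p3
  p3 = (b.((rec X. c.b.(X + X)\{a,b}) + (rec X. c.b.(X + X)\{a,b}))\{a,b})\{a,b} ⊢ stopped
LTS(Q): 3 reachable states
  q0 = rec X. b.b.(X + X)\{a,b} ⊢ =b=> q1
  q1 = b.((rec X. b.b.(X + X)\{a,b}) + (rec X. b.b.(X + X)\{a,b}))\{a,b} ⊢ =b=> q2
  q2 = ((rec X. b.b.(X + X)\{a,b}) + (rec X. b.b.(X + X)\{a,b}))\{a,b} ⊢ stopped
Run σ = ⟨c⟩ on P: start {p0}
  [1] c ⇒ {p1}
  — P admits the full trace.
Run σ = ⟨c⟩ on Q: start {q0}
  [1] c ⇒ ∅  — Q cannot continue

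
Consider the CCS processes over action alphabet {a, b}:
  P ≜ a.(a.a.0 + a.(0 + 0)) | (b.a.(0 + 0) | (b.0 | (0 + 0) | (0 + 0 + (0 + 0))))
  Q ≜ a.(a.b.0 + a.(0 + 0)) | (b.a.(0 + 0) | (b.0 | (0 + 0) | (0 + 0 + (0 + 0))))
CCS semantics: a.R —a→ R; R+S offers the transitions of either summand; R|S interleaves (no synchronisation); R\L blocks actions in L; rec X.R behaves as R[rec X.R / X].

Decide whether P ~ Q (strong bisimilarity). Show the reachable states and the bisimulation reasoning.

LTS(P): 30 reachable states
  p0 = a.(a.a.0 + a.(0 + 0)) | (b.a.(0 + 0) | (b.0 | (0 + 0) | (0 + 0 + (0 + 0)))) :: --a--▸ p1, --b--▸ p2, --b--▸ p3
  p1 = (a.a.0 + a.(0 + 0)) | (b.a.(0 + 0) | (b.0 | (0 + 0) | (0 + 0 + (0 + 0)))) :: --a--▸ p4, --a--▸ p5, --b--▸ p6, --b--▸ p7
  p2 = a.(a.a.0 + a.(0 + 0)) | (a.(0 + 0) | (b.0 | (0 + 0) | (0 + 0 + (0 + 0)))) :: --a--▸ p6, --a--▸ p8, --b--▸ p9
  p3 = a.(a.a.0 + a.(0 + 0)) | (b.a.(0 + 0) | (0 | (0 + 0) | (0 + 0 + (0 + 0)))) :: --a--▸ p7, --b--▸ p9
  p4 = (0 + 0) | (b.a.(0 + 0) | (b.0 | (0 + 0) | (0 + 0 + (0 + 0)))) :: --b--▸ p10, --b--▸ p11
  p5 = a.0 | (b.a.(0 + 0) | (b.0 | (0 + 0) | (0 + 0 + (0 + 0)))) :: --a--▸ p12, --b--▸ p13, --b--▸ p14
  p6 = (a.a.0 + a.(0 + 0)) | (a.(0 + 0) | (b.0 | (0 + 0) | (0 + 0 + (0 + 0)))) :: --a--▸ p10, --a--▸ p13, --a--▸ p15, --b--▸ p16
  p7 = (a.a.0 + a.(0 + 0)) | (b.a.(0 + 0) | (0 | (0 + 0) | (0 + 0 + (0 + 0)))) :: --a--▸ p11, --a--▸ p14, --b--▸ p16
  p8 = a.(a.a.0 + a.(0 + 0)) | ((0 + 0) | (b.0 | (0 + 0) | (0 + 0 + (0 + 0)))) :: --a--▸ p15, --b--▸ p17
  p9 = a.(a.a.0 + a.(0 + 0)) | (a.(0 + 0) | (0 | (0 + 0) | (0 + 0 + (0 + 0)))) :: --a--▸ p16, --a--▸ p17
  p10 = (0 + 0) | (a.(0 + 0) | (b.0 | (0 + 0) | (0 + 0 + (0 + 0)))) :: --a--▸ p18, --b--▸ p19
  p11 = (0 + 0) | (b.a.(0 + 0) | (0 | (0 + 0) | (0 + 0 + (0 + 0)))) :: --b--▸ p19
  p12 = 0 | (b.a.(0 + 0) | (b.0 | (0 + 0) | (0 + 0 + (0 + 0)))) :: --b--▸ p20, --b--▸ p21
  p13 = a.0 | (a.(0 + 0) | (b.0 | (0 + 0) | (0 + 0 + (0 + 0)))) :: --a--▸ p20, --a--▸ p22, --b--▸ p23
  p14 = a.0 | (b.a.(0 + 0) | (0 | (0 + 0) | (0 + 0 + (0 + 0)))) :: --a--▸ p21, --b--▸ p23
  p15 = (a.a.0 + a.(0 + 0)) | ((0 + 0) | (b.0 | (0 + 0) | (0 + 0 + (0 + 0)))) :: --a--▸ p18, --a--▸ p22, --b--▸ p24
  p16 = (a.a.0 + a.(0 + 0)) | (a.(0 + 0) | (0 | (0 + 0) | (0 + 0 + (0 + 0)))) :: --a--▸ p19, --a--▸ p23, --a--▸ p24
  p17 = a.(a.a.0 + a.(0 + 0)) | ((0 + 0) | (0 | (0 + 0) | (0 + 0 + (0 + 0)))) :: --a--▸ p24
  p18 = (0 + 0) | ((0 + 0) | (b.0 | (0 + 0) | (0 + 0 + (0 + 0)))) :: --b--▸ p25
  p19 = (0 + 0) | (a.(0 + 0) | (0 | (0 + 0) | (0 + 0 + (0 + 0)))) :: --a--▸ p25
  p20 = 0 | (a.(0 + 0) | (b.0 | (0 + 0) | (0 + 0 + (0 + 0)))) :: --a--▸ p26, --b--▸ p27
  p21 = 0 | (b.a.(0 + 0) | (0 | (0 + 0) | (0 + 0 + (0 + 0)))) :: --b--▸ p27
  p22 = a.0 | ((0 + 0) | (b.0 | (0 + 0) | (0 + 0 + (0 + 0)))) :: --a--▸ p26, --b--▸ p28
  p23 = a.0 | (a.(0 + 0) | (0 | (0 + 0) | (0 + 0 + (0 + 0)))) :: --a--▸ p27, --a--▸ p28
  p24 = (a.a.0 + a.(0 + 0)) | ((0 + 0) | (0 | (0 + 0) | (0 + 0 + (0 + 0)))) :: --a--▸ p25, --a--▸ p28
  p25 = (0 + 0) | ((0 + 0) | (0 | (0 + 0) | (0 + 0 + (0 + 0)))) :: ∅
  p26 = 0 | ((0 + 0) | (b.0 | (0 + 0) | (0 + 0 + (0 + 0)))) :: --b--▸ p29
  p27 = 0 | (a.(0 + 0) | (0 | (0 + 0) | (0 + 0 + (0 + 0)))) :: --a--▸ p29
  p28 = a.0 | ((0 + 0) | (0 | (0 + 0) | (0 + 0 + (0 + 0)))) :: --a--▸ p29
  p29 = 0 | ((0 + 0) | (0 | (0 + 0) | (0 + 0 + (0 + 0)))) :: ∅
LTS(Q): 30 reachable states
  q0 = a.(a.b.0 + a.(0 + 0)) | (b.a.(0 + 0) | (b.0 | (0 + 0) | (0 + 0 + (0 + 0)))) :: --a--▸ q1, --b--▸ q2, --b--▸ q3
  q1 = (a.b.0 + a.(0 + 0)) | (b.a.(0 + 0) | (b.0 | (0 + 0) | (0 + 0 + (0 + 0)))) :: --a--▸ q4, --a--▸ q5, --b--▸ q6, --b--▸ q7
  q2 = a.(a.b.0 + a.(0 + 0)) | (a.(0 + 0) | (b.0 | (0 + 0) | (0 + 0 + (0 + 0)))) :: --a--▸ q6, --a--▸ q8, --b--▸ q9
  q3 = a.(a.b.0 + a.(0 + 0)) | (b.a.(0 + 0) | (0 | (0 + 0) | (0 + 0 + (0 + 0)))) :: --a--▸ q7, --b--▸ q9
  q4 = (0 + 0) | (b.a.(0 + 0) | (b.0 | (0 + 0) | (0 + 0 + (0 + 0)))) :: --b--▸ q10, --b--▸ q11
  q5 = b.0 | (b.a.(0 + 0) | (b.0 | (0 + 0) | (0 + 0 + (0 + 0)))) :: --b--▸ q12, --b--▸ q13, --b--▸ q14
  q6 = (a.b.0 + a.(0 + 0)) | (a.(0 + 0) | (b.0 | (0 + 0) | (0 + 0 + (0 + 0)))) :: --a--▸ q10, --a--▸ q13, --a--▸ q15, --b--▸ q16
  q7 = (a.b.0 + a.(0 + 0)) | (b.a.(0 + 0) | (0 | (0 + 0) | (0 + 0 + (0 + 0)))) :: --a--▸ q11, --a--▸ q14, --b--▸ q16
  q8 = a.(a.b.0 + a.(0 + 0)) | ((0 + 0) | (b.0 | (0 + 0) | (0 + 0 + (0 + 0)))) :: --a--▸ q15, --b--▸ q17
  q9 = a.(a.b.0 + a.(0 + 0)) | (a.(0 + 0) | (0 | (0 + 0) | (0 + 0 + (0 + 0)))) :: --a--▸ q16, --a--▸ q17
  q10 = (0 + 0) | (a.(0 + 0) | (b.0 | (0 + 0) | (0 + 0 + (0 + 0)))) :: --a--▸ q18, --b--▸ q19
  q11 = (0 + 0) | (b.a.(0 + 0) | (0 | (0 + 0) | (0 + 0 + (0 + 0)))) :: --b--▸ q19
  q12 = 0 | (b.a.(0 + 0) | (b.0 | (0 + 0) | (0 + 0 + (0 + 0)))) :: --b--▸ q20, --b--▸ q21
  q13 = b.0 | (a.(0 + 0) | (b.0 | (0 + 0) | (0 + 0 + (0 + 0)))) :: --a--▸ q22, --b--▸ q20, --b--▸ q23
  q14 = b.0 | (b.a.(0 + 0) | (0 | (0 + 0) | (0 + 0 + (0 + 0)))) :: --b--▸ q21, --b--▸ q23
  q15 = (a.b.0 + a.(0 + 0)) | ((0 + 0) | (b.0 | (0 + 0) | (0 + 0 + (0 + 0)))) :: --a--▸ q18, --a--▸ q22, --b--▸ q24
  q16 = (a.b.0 + a.(0 + 0)) | (a.(0 + 0) | (0 | (0 + 0) | (0 + 0 + (0 + 0)))) :: --a--▸ q19, --a--▸ q23, --a--▸ q24
  q17 = a.(a.b.0 + a.(0 + 0)) | ((0 + 0) | (0 | (0 + 0) | (0 + 0 + (0 + 0)))) :: --a--▸ q24
  q18 = (0 + 0) | ((0 + 0) | (b.0 | (0 + 0) | (0 + 0 + (0 + 0)))) :: --b--▸ q25
  q19 = (0 + 0) | (a.(0 + 0) | (0 | (0 + 0) | (0 + 0 + (0 + 0)))) :: --a--▸ q25
  q20 = 0 | (a.(0 + 0) | (b.0 | (0 + 0) | (0 + 0 + (0 + 0)))) :: --a--▸ q26, --b--▸ q27
  q21 = 0 | (b.a.(0 + 0) | (0 | (0 + 0) | (0 + 0 + (0 + 0)))) :: --b--▸ q27
  q22 = b.0 | ((0 + 0) | (b.0 | (0 + 0) | (0 + 0 + (0 + 0)))) :: --b--▸ q26, --b--▸ q28
  q23 = b.0 | (a.(0 + 0) | (0 | (0 + 0) | (0 + 0 + (0 + 0)))) :: --a--▸ q28, --b--▸ q27
  q24 = (a.b.0 + a.(0 + 0)) | ((0 + 0) | (0 | (0 + 0) | (0 + 0 + (0 + 0)))) :: --a--▸ q25, --a--▸ q28
  q25 = (0 + 0) | ((0 + 0) | (0 | (0 + 0) | (0 + 0 + (0 + 0)))) :: ∅
  q26 = 0 | ((0 + 0) | (b.0 | (0 + 0) | (0 + 0 + (0 + 0)))) :: --b--▸ q29
  q27 = 0 | (a.(0 + 0) | (0 | (0 + 0) | (0 + 0 + (0 + 0)))) :: --a--▸ q29
  q28 = b.0 | ((0 + 0) | (0 | (0 + 0) | (0 + 0 + (0 + 0)))) :: --b--▸ q29
  q29 = 0 | ((0 + 0) | (0 | (0 + 0) | (0 + 0 + (0 + 0)))) :: ∅
Coarsest stable partition (strong bisimilarity classes):
  B0 = {p0}
  B1 = {p3}
  B2 = {p9}
  B3 = {p16}
  B4 = {p23}
  B5 = {p19, p27, p28, q19, q27}
  B6 = {p25, p29, q25, q29}
  B7 = {p24}
  B8 = {p17}
  B9 = {p7}
  B10 = {p11, p21, q11, q21}
  B11 = {p14}
  B12 = {p2}
  B13 = {p6}
  B14 = {p15}
  B15 = {p10, p20, p22, q10, q20, q23}
  B16 = {p18, p26, q18, q26, q28}
  B17 = {p13}
  B18 = {p8}
  B19 = {p1}
  B20 = {p5}
  B21 = {p12, p4, q12, q14, q4}
  B22 = {q0}
  B23 = {q2}
  B24 = {q6}
  B25 = {q15}
  B26 = {q24}
  B27 = {q22}
  B28 = {q13}
  B29 = {q16}
  B30 = {q8}
  B31 = {q17}
  B32 = {q9}
  B33 = {q3}
  B34 = {q7}
  B35 = {q1}
  B36 = {q5}
p0 ∈ B0, q0 ∈ B22 → different blocks

P ≁ Q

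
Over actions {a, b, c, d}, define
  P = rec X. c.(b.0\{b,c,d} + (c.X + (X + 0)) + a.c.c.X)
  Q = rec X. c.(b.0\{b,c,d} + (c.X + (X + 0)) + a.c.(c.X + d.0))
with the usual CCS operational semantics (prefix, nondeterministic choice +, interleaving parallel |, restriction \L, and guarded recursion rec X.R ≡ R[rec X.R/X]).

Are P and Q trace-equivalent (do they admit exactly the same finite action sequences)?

NO — witness ⟨cacd⟩

P's transition system — 5 states:
  s0 = rec X. c.(b.0\{b,c,d} + (c.X + (X + 0)) + a.c.c.X) has moves ··c··> s1
  s1 = b.0\{b,c,d} + (c.(rec X. c.(b.0\{b,c,d} + (c.X + (X + 0)) + a.c.c.X)) + ((rec X. c.(b.0\{b,c,d} + (c.X + (X + 0)) + a.c.c.X)) + 0)) + a.c.c.(rec X. c.(b.0\{b,c,d} + (c.X + (X + 0)) + a.c.c.X)) has moves ··a··> s2, ··b··> s3, ··c··> s0, ··c··> s1
  s2 = c.c.(rec X. c.(b.0\{b,c,d} + (c.X + (X + 0)) + a.c.c.X)) has moves ··c··> s4
  s3 = 0\{b,c,d} has moves (no moves)
  s4 = c.(rec X. c.(b.0\{b,c,d} + (c.X + (X + 0)) + a.c.c.X)) has moves ··c··> s0
Q's transition system — 6 states:
  t0 = rec X. c.(b.0\{b,c,d} + (c.X + (X + 0)) + a.c.(c.X + d.0)) has moves ··c··> t1
  t1 = b.0\{b,c,d} + (c.(rec X. c.(b.0\{b,c,d} + (c.X + (X + 0)) + a.c.(c.X + d.0))) + ((rec X. c.(b.0\{b,c,d} + (c.X + (X + 0)) + a.c.(c.X + d.0))) + 0)) + a.c.(c.(rec X. c.(b.0\{b,c,d} + (c.X + (X + 0)) + a.c.(c.X + d.0))) + d.0) has moves ··a··> t2, ··b··> t3, ··c··> t0, ··c··> t1
  t2 = c.(c.(rec X. c.(b.0\{b,c,d} + (c.X + (X + 0)) + a.c.(c.X + d.0))) + d.0) has moves ··c··> t4
  t3 = 0\{b,c,d} has moves (no moves)
  t4 = c.(rec X. c.(b.0\{b,c,d} + (c.X + (X + 0)) + a.c.(c.X + d.0))) + d.0 has moves ··c··> t0, ··d··> t5
  t5 = 0 has moves (no moves)
Trace ⟨cacd⟩ through Q, begin at {t0}:
  [1] c ⇒ {t1}
  [2] a ⇒ {t2}
  [3] c ⇒ {t4}
  [4] d ⇒ {t5}
  ✓ Q
Trace ⟨cacd⟩ through P, begin at {s0}:
  [1] c ⇒ {s1}
  [2] a ⇒ {s2}
  [3] c ⇒ {s4}
  [4] d ⇒ ∅  — P cannot continue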